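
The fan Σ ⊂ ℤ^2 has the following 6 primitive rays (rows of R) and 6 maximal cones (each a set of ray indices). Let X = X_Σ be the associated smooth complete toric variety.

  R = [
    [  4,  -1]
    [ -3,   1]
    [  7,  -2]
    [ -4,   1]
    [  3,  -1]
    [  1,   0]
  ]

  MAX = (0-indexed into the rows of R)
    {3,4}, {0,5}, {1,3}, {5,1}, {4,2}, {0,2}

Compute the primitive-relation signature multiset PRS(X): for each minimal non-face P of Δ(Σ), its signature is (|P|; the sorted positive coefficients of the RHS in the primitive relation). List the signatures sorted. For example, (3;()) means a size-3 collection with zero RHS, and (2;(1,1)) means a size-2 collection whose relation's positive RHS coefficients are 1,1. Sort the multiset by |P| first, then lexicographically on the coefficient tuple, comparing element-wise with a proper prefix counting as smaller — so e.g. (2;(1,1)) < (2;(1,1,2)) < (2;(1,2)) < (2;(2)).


Δ(Σ) — 6 vertices, 9 min non-faces:

  {0,3}:  v_{0} + v_{3} = 0 ; sig = (2;())
  {1,4}:  v_{1} + v_{4} = 0 ; sig = (2;())
  {0,1}:  v_{0} + v_{1} = v_{5} ; sig = (2;(1))
  {0,4}:  v_{0} + v_{4} = v_{2} ; sig = (2;(1))
  {1,2}:  v_{1} + v_{2} = v_{0} ; sig = (2;(1))
  {2,3}:  v_{2} + v_{3} = v_{4} ; sig = (2;(1))
  {3,5}:  v_{3} + v_{5} = v_{1} ; sig = (2;(1))
  {4,5}:  v_{4} + v_{5} = v_{0} ; sig = (2;(1))
  {2,5}:  v_{2} + v_{5} = 2·v_{0} ; sig = (2;(2))

Hence PRS(X_Σ) =
{ (2;()) ×2,  (2;(1)) ×6,  (2;(2)) }


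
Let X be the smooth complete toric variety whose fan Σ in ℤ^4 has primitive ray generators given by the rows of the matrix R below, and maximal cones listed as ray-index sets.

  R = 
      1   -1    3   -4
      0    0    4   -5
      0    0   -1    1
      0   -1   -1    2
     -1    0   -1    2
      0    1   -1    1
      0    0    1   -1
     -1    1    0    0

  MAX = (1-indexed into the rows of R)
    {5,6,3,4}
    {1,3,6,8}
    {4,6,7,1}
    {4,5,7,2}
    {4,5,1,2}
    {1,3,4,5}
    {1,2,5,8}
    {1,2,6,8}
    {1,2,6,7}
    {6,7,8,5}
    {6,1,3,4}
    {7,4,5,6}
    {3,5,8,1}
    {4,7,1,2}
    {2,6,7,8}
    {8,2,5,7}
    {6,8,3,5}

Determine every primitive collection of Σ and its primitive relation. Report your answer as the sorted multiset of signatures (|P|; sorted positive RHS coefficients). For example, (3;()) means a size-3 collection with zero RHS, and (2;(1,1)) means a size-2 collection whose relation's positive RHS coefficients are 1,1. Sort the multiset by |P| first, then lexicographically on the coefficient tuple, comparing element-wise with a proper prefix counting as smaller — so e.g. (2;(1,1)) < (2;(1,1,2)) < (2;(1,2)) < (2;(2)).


Primitive collections (8):

  P={3,7}:  v_{3} + v_{7} = 0  ⇒ sig = (2;())
  P={4,8}:  v_{4} + v_{8} = v_{5}  ⇒ sig = (2;(1))
  P={2,3}:  v_{2} + v_{3} = v_{1} + v_{8}  ⇒ sig = (2;(1,1))
  P={1,5,6}:  v_{1} + v_{5} + v_{6} = v_{7}  ⇒ sig = (3;(1))
  P={1,7,8}:  v_{1} + v_{7} + v_{8} = v_{2}  ⇒ sig = (3;(1))
  P={1,5,7}:  v_{1} + v_{5} + v_{7} = v_{2} + v_{4}  ⇒ sig = (3;(1,1))
  P={2,5,6}:  v_{2} + v_{5} + v_{6} = 2·v_{7} + v_{8}  ⇒ sig = (3;(1,2))
  P={2,4,6}:  v_{2} + v_{4} + v_{6} = 2·v_{7}  ⇒ sig = (3;(2))

Hence PRS(X_Σ) =
[(2;()), (2;(1)), (2;(1,1)), (3;(1)), (3;(1)), (3;(1,1)), (3;(1,2)), (3;(2))]


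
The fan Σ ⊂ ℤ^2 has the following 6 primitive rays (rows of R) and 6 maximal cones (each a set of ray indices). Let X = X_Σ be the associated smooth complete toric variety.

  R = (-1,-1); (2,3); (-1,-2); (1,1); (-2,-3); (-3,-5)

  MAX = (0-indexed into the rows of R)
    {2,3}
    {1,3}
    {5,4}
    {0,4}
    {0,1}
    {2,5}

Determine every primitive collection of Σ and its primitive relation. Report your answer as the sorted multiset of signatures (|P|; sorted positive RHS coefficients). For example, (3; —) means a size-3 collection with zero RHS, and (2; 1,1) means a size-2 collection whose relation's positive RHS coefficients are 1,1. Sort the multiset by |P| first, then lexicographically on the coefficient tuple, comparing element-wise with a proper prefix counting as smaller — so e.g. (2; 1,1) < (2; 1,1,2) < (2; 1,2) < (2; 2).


|primitive collections| = 9. Relations:

  • {0,3}:  v_{0} + v_{3} = 0 — sig = (2; —)
  • {1,4}:  v_{1} + v_{4} = 0 — sig = (2; —)
  • {0,2}:  v_{0} + v_{2} = v_{4} — sig = (2; 1)
  • {1,2}:  v_{1} + v_{2} = v_{3} — sig = (2; 1)
  • {1,5}:  v_{1} + v_{5} = v_{2} — sig = (2; 1)
  • {2,4}:  v_{2} + v_{4} = v_{5} — sig = (2; 1)
  • {3,4}:  v_{3} + v_{4} = v_{2} — sig = (2; 1)
  • {0,5}:  v_{0} + v_{5} = 2·v_{4} — sig = (2; 2)
  • {3,5}:  v_{3} + v_{5} = 2·v_{2} — sig = (2; 2)

Signatures (|P|; sorted positive RHS coefficients), sorted:
[(2; —), (2; —), (2; 1), (2; 1), (2; 1), (2; 1), (2; 1), (2; 2), (2; 2)]


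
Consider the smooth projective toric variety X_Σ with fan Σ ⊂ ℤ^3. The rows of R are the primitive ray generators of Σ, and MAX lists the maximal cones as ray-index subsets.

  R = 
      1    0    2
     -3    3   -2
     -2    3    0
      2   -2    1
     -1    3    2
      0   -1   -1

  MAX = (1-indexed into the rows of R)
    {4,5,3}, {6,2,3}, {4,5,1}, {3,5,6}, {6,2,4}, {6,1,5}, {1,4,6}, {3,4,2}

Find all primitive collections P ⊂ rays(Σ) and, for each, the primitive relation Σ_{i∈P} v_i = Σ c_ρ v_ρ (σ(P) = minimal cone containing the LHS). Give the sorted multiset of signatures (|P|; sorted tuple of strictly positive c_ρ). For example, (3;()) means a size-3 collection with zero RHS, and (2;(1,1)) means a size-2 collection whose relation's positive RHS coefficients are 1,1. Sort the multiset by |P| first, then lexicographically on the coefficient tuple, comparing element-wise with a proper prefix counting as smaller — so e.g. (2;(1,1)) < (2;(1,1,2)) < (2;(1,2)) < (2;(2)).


The 5 primitive collections of Σ (r=6, n=3):

  {1,2}:  v_{1} + v_{2} = v_{3} ; sig = (2;(1))
  {1,3}:  v_{1} + v_{3} = v_{5} ; sig = (2;(1))
  {2,5}:  v_{2} + v_{5} = 2·v_{3} ; sig = (2;(2))
  {3,4,6}:  v_{3} + v_{4} + v_{6} = 0 ; sig = (3;())
  {4,5,6}:  v_{4} + v_{5} + v_{6} = v_{1} ; sig = (3;(1))

Sorted signature multiset PRS(X):
    (2;(1))
    (2;(1))
    (2;(2))
    (3;())
    (3;(1))


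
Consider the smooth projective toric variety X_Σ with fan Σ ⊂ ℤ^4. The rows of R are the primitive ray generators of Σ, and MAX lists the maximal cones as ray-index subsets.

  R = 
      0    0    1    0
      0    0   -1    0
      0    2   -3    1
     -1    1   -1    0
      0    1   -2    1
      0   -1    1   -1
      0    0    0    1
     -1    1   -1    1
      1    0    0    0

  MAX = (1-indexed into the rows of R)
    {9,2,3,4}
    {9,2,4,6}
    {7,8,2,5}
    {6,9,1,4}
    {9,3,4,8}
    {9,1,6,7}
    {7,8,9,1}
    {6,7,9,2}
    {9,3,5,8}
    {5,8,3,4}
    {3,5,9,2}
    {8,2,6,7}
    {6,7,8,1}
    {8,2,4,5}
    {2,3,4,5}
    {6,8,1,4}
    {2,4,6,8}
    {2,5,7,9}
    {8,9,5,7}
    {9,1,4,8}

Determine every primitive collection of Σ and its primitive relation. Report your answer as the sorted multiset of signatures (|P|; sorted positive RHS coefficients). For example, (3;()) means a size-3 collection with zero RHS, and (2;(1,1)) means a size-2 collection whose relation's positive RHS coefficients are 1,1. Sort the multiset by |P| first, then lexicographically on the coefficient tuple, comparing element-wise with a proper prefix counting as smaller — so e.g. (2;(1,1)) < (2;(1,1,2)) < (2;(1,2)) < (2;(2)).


Primitive collections (11):

  P={1,2}:  v_{1} + v_{2} = 0  ⟹  sig = (2;())
  P={4,7}:  v_{4} + v_{7} = v_{8}  ⟹  sig = (2;(1))
  P={5,6}:  v_{5} + v_{6} = v_{2}  ⟹  sig = (2;(1))
  P={1,5}:  v_{1} + v_{5} = v_{8} + v_{9}  ⟹  sig = (2;(1,1))
  P={3,6}:  v_{3} + v_{6} = v_{2} + v_{4} + v_{9}  ⟹  sig = (2;(1,1,1))
  P={3,7}:  v_{3} + v_{7} = v_{5} + v_{8} + v_{9}  ⟹  sig = (2;(1,1,1))
  P={1,3}:  v_{1} + v_{3} = v_{4} + v_{8} + 2·v_{9}  ⟹  sig = (2;(1,1,2))
  P={6,8,9}:  v_{6} + v_{8} + v_{9} = 0  ⟹  sig = (3;())
  P={2,8,9}:  v_{2} + v_{8} + v_{9} = v_{5}  ⟹  sig = (3;(1))
  P={4,5,9}:  v_{4} + v_{5} + v_{9} = v_{3}  ⟹  sig = (3;(1))
  P={2,3,8}:  v_{2} + v_{3} + v_{8} = v_{4} + 2·v_{5}  ⟹  sig = (3;(1,2))

so the primitive-relation signature multiset is
{ (2;()),  (2;(1)) ×2,  (2;(1,1)),  (2;(1,1,1)) ×2,  (2;(1,1,2)),  (3;()),  (3;(1)) ×2,  (3;(1,2)) }


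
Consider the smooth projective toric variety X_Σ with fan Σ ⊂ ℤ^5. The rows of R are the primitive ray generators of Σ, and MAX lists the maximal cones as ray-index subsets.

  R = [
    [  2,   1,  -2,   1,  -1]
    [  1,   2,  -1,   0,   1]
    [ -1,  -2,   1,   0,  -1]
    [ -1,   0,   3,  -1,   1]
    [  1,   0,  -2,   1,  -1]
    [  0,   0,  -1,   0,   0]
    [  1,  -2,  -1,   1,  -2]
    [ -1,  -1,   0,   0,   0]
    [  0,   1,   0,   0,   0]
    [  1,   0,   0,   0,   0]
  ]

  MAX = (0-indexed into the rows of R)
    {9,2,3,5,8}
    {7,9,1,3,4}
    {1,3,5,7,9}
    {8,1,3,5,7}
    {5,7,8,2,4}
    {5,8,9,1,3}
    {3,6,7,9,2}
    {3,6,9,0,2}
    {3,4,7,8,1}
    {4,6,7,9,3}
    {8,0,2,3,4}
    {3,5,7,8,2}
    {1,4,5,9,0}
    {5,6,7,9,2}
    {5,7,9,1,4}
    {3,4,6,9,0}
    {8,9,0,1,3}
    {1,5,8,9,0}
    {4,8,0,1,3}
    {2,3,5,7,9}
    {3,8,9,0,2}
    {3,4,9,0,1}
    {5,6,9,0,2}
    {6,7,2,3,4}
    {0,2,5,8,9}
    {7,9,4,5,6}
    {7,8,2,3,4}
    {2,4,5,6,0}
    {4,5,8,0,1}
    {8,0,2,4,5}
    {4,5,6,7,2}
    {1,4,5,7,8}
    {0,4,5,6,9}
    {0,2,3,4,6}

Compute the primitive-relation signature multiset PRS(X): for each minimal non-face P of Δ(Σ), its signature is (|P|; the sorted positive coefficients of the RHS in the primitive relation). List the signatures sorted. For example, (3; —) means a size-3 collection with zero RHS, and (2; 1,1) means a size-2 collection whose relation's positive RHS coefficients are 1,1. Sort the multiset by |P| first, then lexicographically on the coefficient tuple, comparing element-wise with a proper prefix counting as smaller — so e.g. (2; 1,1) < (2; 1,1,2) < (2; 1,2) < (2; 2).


|primitive collections| = 10. Relations:

  {1,2}:  v_{1} + v_{2} = 0  ⟹  sig = (2; —)
  {0,7}:  v_{0} + v_{7} = v_{4}  ⟹  sig = (2; 1)
  {1,6}:  v_{1} + v_{6} = v_{4} + v_{9}  ⟹  sig = (2; 1,1)
  {6,8}:  v_{6} + v_{8} = v_{0} + v_{2}  ⟹  sig = (2; 1,1)
  {3,4,5}:  v_{3} + v_{4} + v_{5} = 0  ⟹  sig = (3; —)
  {7,8,9}:  v_{7} + v_{8} + v_{9} = 0  ⟹  sig = (3; —)
  {2,4,9}:  v_{2} + v_{4} + v_{9} = v_{6}  ⟹  sig = (3; 1)
  {4,8,9}:  v_{4} + v_{8} + v_{9} = v_{0}  ⟹  sig = (3; 1)
  {0,3,5}:  v_{0} + v_{3} + v_{5} = v_{8} + v_{9}  ⟹  sig = (3; 1,1)
  {3,5,6}:  v_{3} + v_{5} + v_{6} = v_{2} + v_{9}  ⟹  sig = (3; 1,1)

Hence PRS(X_Σ) =
{ (2; —),  (2; 1),  (2; 1,1) ×2,  (3; —) ×2,  (3; 1) ×2,  (3; 1,1) ×2 }


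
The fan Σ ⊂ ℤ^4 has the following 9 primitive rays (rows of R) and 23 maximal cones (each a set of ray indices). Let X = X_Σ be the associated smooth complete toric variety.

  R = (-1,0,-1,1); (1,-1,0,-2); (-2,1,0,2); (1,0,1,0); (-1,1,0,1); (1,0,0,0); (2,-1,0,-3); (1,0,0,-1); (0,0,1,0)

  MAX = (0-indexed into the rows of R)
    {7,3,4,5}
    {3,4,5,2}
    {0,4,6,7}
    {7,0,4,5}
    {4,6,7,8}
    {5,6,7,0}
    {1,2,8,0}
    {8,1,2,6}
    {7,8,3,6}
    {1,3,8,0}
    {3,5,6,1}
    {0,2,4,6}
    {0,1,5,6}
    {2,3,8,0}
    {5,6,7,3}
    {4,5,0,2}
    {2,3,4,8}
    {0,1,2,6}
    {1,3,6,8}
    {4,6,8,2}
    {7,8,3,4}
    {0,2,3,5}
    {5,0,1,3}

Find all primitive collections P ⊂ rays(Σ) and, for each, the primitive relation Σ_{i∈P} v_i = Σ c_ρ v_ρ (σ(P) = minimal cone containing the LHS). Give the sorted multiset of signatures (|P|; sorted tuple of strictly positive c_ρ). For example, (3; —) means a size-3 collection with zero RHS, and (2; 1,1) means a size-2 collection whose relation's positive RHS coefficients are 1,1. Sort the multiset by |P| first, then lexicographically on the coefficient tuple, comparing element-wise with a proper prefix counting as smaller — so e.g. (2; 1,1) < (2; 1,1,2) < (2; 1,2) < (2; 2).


Primitive collections (16):

  P={1,7}:  v_{1} + v_{7} = v_{6}  ⇒ sig = (2; 1)
  P={2,7}:  v_{2} + v_{7} = v_{4}  ⇒ sig = (2; 1)
  P={5,8}:  v_{5} + v_{8} = v_{3}  ⇒ sig = (2; 1)
  P={1,4}:  v_{1} + v_{4} = v_{2} + v_{6}  ⇒ sig = (2; 1,1)
  P={0,7,8}:  v_{0} + v_{7} + v_{8} = 0  ⇒ sig = (3; —)
  P={1,2,5}:  v_{1} + v_{2} + v_{5} = 0  ⇒ sig = (3; —)
  P={0,3,7}:  v_{0} + v_{3} + v_{7} = v_{5}  ⇒ sig = (3; 1)
  P={0,4,8}:  v_{0} + v_{4} + v_{8} = v_{2}  ⇒ sig = (3; 1)
  P={0,6,8}:  v_{0} + v_{6} + v_{8} = v_{1}  ⇒ sig = (3; 1)
  P={1,2,3}:  v_{1} + v_{2} + v_{3} = v_{8}  ⇒ sig = (3; 1)
  P={2,5,6}:  v_{2} + v_{5} + v_{6} = v_{7}  ⇒ sig = (3; 1)
  P={0,3,4}:  v_{0} + v_{3} + v_{4} = v_{2} + v_{5}  ⇒ sig = (3; 1,1)
  P={0,3,6}:  v_{0} + v_{3} + v_{6} = v_{1} + v_{5}  ⇒ sig = (3; 1,1)
  P={2,3,6}:  v_{2} + v_{3} + v_{6} = v_{7} + v_{8}  ⇒ sig = (3; 1,1)
  P={3,4,6}:  v_{3} + v_{4} + v_{6} = 2·v_{7} + v_{8}  ⇒ sig = (3; 1,2)
  P={4,5,6}:  v_{4} + v_{5} + v_{6} = 2·v_{7}  ⇒ sig = (3; 2)

Signatures (|P|; sorted positive RHS coefficients), sorted:
[(2; 1), (2; 1), (2; 1), (2; 1,1), (3; —), (3; —), (3; 1), (3; 1), (3; 1), (3; 1), (3; 1), (3; 1,1), (3; 1,1), (3; 1,1), (3; 1,2), (3; 2)]


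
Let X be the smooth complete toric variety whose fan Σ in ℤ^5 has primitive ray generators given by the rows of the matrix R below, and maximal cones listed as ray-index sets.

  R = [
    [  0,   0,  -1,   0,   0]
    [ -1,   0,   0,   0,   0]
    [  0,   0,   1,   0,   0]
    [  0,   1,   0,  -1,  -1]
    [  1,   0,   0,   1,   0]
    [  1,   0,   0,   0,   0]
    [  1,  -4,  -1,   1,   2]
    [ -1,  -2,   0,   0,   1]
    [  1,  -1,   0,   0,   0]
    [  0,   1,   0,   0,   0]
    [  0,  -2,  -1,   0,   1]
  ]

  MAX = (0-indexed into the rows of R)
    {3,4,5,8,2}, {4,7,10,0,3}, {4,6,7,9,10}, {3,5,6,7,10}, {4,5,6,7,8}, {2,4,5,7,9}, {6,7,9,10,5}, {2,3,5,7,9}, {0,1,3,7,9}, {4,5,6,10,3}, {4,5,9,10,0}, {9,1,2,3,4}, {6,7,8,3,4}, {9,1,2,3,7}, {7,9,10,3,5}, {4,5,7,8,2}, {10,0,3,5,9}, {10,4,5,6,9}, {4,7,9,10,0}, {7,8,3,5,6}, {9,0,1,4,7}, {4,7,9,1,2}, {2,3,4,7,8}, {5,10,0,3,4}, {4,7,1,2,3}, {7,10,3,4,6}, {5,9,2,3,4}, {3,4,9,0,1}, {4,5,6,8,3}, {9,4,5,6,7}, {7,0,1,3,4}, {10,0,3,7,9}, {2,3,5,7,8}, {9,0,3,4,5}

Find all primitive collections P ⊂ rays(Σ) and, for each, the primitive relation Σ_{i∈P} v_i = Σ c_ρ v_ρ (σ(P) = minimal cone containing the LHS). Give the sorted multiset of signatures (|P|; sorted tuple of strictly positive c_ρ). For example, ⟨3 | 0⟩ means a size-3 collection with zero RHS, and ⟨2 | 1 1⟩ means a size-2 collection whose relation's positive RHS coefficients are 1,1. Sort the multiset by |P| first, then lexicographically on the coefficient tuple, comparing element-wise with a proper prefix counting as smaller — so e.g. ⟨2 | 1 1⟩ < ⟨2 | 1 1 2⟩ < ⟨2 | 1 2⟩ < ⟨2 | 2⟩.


17 minimal non-faces of Δ(Σ) (on 11 rays):

  • {0,2}:  v_{0} + v_{2} = 0 — sig = ⟨2 | 0⟩
  • {1,5}:  v_{1} + v_{5} = 0 — sig = ⟨2 | 0⟩
  • {8,9}:  v_{8} + v_{9} = v_{5} — sig = ⟨2 | 1⟩
  • {1,10}:  v_{1} + v_{10} = v_{0} + v_{7} — sig = ⟨2 | 1 1⟩
  • {2,10}:  v_{2} + v_{10} = v_{5} + v_{7} — sig = ⟨2 | 1 1⟩
  • {8,10}:  v_{8} + v_{10} = v_{3} + v_{6} — sig = ⟨2 | 1 1⟩
  • {0,8}:  v_{0} + v_{8} = v_{3} + v_{4} + v_{10} — sig = ⟨2 | 1 1 1⟩
  • {1,6}:  v_{1} + v_{6} = v_{4} + v_{7} + v_{10} — sig = ⟨2 | 1 1 1⟩
  • {1,8}:  v_{1} + v_{8} = v_{3} + v_{4} + v_{7} — sig = ⟨2 | 1 1 1⟩
  • {0,6}:  v_{0} + v_{6} = v_{4} + 2·v_{10} — sig = ⟨2 | 1 2⟩
  • {2,6}:  v_{2} + v_{6} = v_{4} + 2·v_{5} + 2·v_{7} — sig = ⟨2 | 1 2 2⟩
  • {0,5,7}:  v_{0} + v_{5} + v_{7} = v_{10} — sig = ⟨3 | 1⟩
  • {3,6,9}:  v_{3} + v_{6} + v_{9} = v_{5} + v_{10} — sig = ⟨3 | 1 1⟩
  • {3,4,7,9}:  v_{3} + v_{4} + v_{7} + v_{9} = 0 — sig = ⟨4 | 0⟩
  • {3,4,5,7}:  v_{3} + v_{4} + v_{5} + v_{7} = v_{8} — sig = ⟨4 | 1⟩
  • {4,5,7,10}:  v_{4} + v_{5} + v_{7} + v_{10} = v_{6} — sig = ⟨4 | 1⟩
  • {3,4,9,10}:  v_{3} + v_{4} + v_{9} + v_{10} = v_{0} + v_{5} — sig = ⟨4 | 1 1⟩

Sorted signature multiset PRS(X):
    |P|=2: 11 collections, coeffs (), (), (1), (1,1), (1,1), (1,1), (1,1,1), (1,1,1), (1,1,1), (1,2), (1,2,2)
    |P|=3: 2 collections, coeffs (1), (1,1)
    |P|=4: 4 collections, coeffs (), (1), (1), (1,1)


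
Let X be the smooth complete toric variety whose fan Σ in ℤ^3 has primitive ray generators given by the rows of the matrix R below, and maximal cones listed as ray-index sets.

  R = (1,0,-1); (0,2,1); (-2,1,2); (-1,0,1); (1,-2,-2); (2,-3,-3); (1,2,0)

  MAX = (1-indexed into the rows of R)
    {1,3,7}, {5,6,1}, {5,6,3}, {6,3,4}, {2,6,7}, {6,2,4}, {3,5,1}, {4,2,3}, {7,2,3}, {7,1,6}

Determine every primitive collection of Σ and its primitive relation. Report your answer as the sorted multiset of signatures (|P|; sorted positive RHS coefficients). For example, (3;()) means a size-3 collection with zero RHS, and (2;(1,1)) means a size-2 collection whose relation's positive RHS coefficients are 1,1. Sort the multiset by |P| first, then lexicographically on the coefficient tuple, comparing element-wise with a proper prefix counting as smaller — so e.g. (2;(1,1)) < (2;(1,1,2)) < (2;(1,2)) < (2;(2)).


The 9 primitive collections of Σ (r=7, n=3):

  {1,4}:  v_{1} + v_{4} = 0 — sig = (2;())
  {1,2}:  v_{1} + v_{2} = v_{7} — sig = (2;(1))
  {2,5}:  v_{2} + v_{5} = v_{1} — sig = (2;(1))
  {4,7}:  v_{4} + v_{7} = v_{2} — sig = (2;(1))
  {4,5}:  v_{4} + v_{5} = v_{3} + v_{6} — sig = (2;(1,1))
  {5,7}:  v_{5} + v_{7} = 2·v_{1} — sig = (2;(2))
  {2,3,6}:  v_{2} + v_{3} + v_{6} = 0 — sig = (3;())
  {1,3,6}:  v_{1} + v_{3} + v_{6} = v_{5} — sig = (3;(1))
  {3,6,7}:  v_{3} + v_{6} + v_{7} = v_{1} — sig = (3;(1))

so the primitive-relation signature multiset is
{ (2;()),  (2;(1)) ×3,  (2;(1,1)),  (2;(2)),  (3;()),  (3;(1)) ×2 }


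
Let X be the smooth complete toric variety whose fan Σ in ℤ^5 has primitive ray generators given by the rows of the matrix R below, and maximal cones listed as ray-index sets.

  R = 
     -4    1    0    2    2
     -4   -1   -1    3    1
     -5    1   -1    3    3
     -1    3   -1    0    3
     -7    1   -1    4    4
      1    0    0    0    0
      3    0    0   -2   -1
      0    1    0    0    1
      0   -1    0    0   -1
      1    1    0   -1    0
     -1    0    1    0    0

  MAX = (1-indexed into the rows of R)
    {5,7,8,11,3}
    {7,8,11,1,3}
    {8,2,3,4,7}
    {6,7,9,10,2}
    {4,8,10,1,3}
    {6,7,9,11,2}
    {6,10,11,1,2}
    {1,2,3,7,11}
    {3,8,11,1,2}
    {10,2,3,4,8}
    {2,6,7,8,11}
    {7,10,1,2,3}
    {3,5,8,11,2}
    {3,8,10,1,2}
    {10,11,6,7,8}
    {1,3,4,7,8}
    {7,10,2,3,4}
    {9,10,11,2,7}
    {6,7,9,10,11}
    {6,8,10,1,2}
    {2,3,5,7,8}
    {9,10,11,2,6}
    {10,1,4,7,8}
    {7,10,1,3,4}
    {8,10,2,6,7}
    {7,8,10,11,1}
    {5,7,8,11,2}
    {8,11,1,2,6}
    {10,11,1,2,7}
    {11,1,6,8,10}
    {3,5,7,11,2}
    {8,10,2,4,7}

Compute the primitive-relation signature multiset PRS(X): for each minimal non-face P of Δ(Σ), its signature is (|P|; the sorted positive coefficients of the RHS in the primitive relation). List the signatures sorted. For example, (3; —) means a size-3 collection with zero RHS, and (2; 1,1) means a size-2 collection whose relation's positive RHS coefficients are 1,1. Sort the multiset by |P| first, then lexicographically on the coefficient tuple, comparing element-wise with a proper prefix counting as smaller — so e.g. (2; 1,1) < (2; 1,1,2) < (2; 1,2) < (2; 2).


20 collections generate NE(X_Σ); each relation:

  P = {8,9}:  v_{8} + v_{9} = 0  →  sig = (2; —)
  P = {1,9}:  v_{1} + v_{9} = v_{2} + v_{10} + v_{11}  →  sig = (2; 1,1,1)
  P = {3,9}:  v_{3} + v_{9} = v_{1} + v_{2} + v_{7}  →  sig = (2; 1,1,1)
  P = {4,9}:  v_{4} + v_{9} = v_{3} + v_{7} + v_{10}  →  sig = (2; 1,1,1)
  P = {5,10}:  v_{5} + v_{10} = v_{1} + v_{3} + v_{7}  →  sig = (2; 1,1,1)
  P = {5,9}:  v_{5} + v_{9} = v_{2} + v_{3} + v_{7} + v_{11}  →  sig = (2; 1,1,1,1)
  P = {4,6}:  v_{4} + v_{6} = v_{2} + v_{7} + 3·v_{8} + v_{10}  →  sig = (2; 1,1,1,3)
  P = {4,5}:  v_{4} + v_{5} = v_{1} + 2·v_{3} + 2·v_{7} + v_{8}  →  sig = (2; 1,1,2,2)
  P = {5,6}:  v_{5} + v_{6} = 2·v_{2} + v_{7} + 3·v_{8} + v_{11}  →  sig = (2; 1,1,2,3)
  P = {1,5}:  v_{1} + v_{5} = 2·v_{3} + v_{11}  →  sig = (2; 1,2)
  P = {3,6}:  v_{3} + v_{6} = v_{2} + 2·v_{8}  →  sig = (2; 1,2)
  P = {4,11}:  v_{4} + v_{11} = 2·v_{1} + 2·v_{7} + v_{8}  →  sig = (2; 1,2,2)
  P = {1,6,7}:  v_{1} + v_{6} + v_{7} = v_{8}  →  sig = (3; 1)
  P = {1,2,4}:  v_{1} + v_{2} + v_{4} = 2·v_{3} + v_{10}  →  sig = (3; 1,2)
  P = {3,10,11}:  v_{3} + v_{10} + v_{11} = 2·v_{1} + v_{7}  →  sig = (3; 1,2)
  P = {1,2,7,8}:  v_{1} + v_{2} + v_{7} + v_{8} = v_{3}  →  sig = (4; 1)
  P = {2,8,10,11}:  v_{2} + v_{8} + v_{10} + v_{11} = v_{1}  →  sig = (4; 1)
  P = {3,7,8,10}:  v_{3} + v_{7} + v_{8} + v_{10} = v_{4}  →  sig = (4; 1)
  P = {2,6,7,10,11}:  v_{2} + v_{6} + v_{7} + v_{10} + v_{11} = 0  →  sig = (5; —)
  P = {2,3,7,8,11}:  v_{2} + v_{3} + v_{7} + v_{8} + v_{11} = v_{5}  →  sig = (5; 1)

so the primitive-relation signature multiset is
    |P|=2: 12 collections, coeffs (), (1,1,1), (1,1,1), (1,1,1), (1,1,1), (1,1,1,1), (1,1,1,3), (1,1,2,2), (1,1,2,3), (1,2), (1,2), (1,2,2)
    |P|=3: 3 collections, coeffs (1), (1,2), (1,2)
    |P|=4: 3 collections, coeffs (1), (1), (1)
    |P|=5: 2 collections, coeffs (), (1)


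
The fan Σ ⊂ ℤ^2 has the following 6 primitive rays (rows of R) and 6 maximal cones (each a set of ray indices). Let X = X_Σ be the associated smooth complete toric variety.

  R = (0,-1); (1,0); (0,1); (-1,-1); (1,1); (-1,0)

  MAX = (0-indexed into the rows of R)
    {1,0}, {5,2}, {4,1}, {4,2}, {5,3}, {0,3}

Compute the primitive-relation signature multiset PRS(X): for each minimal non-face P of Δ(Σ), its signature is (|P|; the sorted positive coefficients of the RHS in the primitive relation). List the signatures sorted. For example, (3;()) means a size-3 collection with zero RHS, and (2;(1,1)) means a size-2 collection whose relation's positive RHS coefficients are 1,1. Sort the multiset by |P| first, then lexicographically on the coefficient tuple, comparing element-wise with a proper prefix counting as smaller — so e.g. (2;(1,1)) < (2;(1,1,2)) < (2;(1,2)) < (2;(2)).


Σ has 9 primitive collections:

  • {0,2}:  v_{0} + v_{2} = 0  →  sig = (2;())
  • {1,5}:  v_{1} + v_{5} = 0  →  sig = (2;())
  • {3,4}:  v_{3} + v_{4} = 0  →  sig = (2;())
  • {0,4}:  v_{0} + v_{4} = v_{1}  →  sig = (2;(1))
  • {0,5}:  v_{0} + v_{5} = v_{3}  →  sig = (2;(1))
  • {1,2}:  v_{1} + v_{2} = v_{4}  →  sig = (2;(1))
  • {1,3}:  v_{1} + v_{3} = v_{0}  →  sig = (2;(1))
  • {2,3}:  v_{2} + v_{3} = v_{5}  →  sig = (2;(1))
  • {4,5}:  v_{4} + v_{5} = v_{2}  →  sig = (2;(1))

Hence PRS(X_Σ) =
    |P|=2: 9 collections, coeffs (), (), (), (1), (1), (1), (1), (1), (1)


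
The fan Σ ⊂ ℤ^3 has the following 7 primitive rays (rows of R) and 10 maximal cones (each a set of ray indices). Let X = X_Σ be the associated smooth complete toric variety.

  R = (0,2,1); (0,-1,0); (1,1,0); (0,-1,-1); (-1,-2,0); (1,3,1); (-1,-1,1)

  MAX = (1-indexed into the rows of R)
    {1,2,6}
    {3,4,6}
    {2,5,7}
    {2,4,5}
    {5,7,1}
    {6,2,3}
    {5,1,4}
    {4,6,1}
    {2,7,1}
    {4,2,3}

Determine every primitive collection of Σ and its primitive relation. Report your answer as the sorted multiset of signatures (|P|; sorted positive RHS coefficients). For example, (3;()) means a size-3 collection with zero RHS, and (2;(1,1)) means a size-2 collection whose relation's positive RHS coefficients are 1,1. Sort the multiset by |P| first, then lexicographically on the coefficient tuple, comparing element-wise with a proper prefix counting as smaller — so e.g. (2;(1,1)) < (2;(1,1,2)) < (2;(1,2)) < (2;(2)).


Σ has 9 primitive collections:

  • {1,3}:  v_{1} + v_{3} = v_{6}  so sig = (2;(1))
  • {3,5}:  v_{3} + v_{5} = v_{2}  so sig = (2;(1))
  • {4,7}:  v_{4} + v_{7} = v_{5}  so sig = (2;(1))
  • {5,6}:  v_{5} + v_{6} = v_{1} + v_{2}  so sig = (2;(1,1))
  • {3,7}:  v_{3} + v_{7} = v_{1} + 2·v_{2}  so sig = (2;(1,2))
  • {6,7}:  v_{6} + v_{7} = 2·v_{1} + 2·v_{2}  so sig = (2;(2,2))
  • {1,2,4}:  v_{1} + v_{2} + v_{4} = 0  so sig = (3;())
  • {1,2,5}:  v_{1} + v_{2} + v_{5} = v_{7}  so sig = (3;(1))
  • {2,4,6}:  v_{2} + v_{4} + v_{6} = v_{3}  so sig = (3;(1))

Signatures (|P|; sorted positive RHS coefficients), sorted:
    |P|=2: 6 collections, coeffs (1), (1), (1), (1,1), (1,2), (2,2)
    |P|=3: 3 collections, coeffs (), (1), (1)


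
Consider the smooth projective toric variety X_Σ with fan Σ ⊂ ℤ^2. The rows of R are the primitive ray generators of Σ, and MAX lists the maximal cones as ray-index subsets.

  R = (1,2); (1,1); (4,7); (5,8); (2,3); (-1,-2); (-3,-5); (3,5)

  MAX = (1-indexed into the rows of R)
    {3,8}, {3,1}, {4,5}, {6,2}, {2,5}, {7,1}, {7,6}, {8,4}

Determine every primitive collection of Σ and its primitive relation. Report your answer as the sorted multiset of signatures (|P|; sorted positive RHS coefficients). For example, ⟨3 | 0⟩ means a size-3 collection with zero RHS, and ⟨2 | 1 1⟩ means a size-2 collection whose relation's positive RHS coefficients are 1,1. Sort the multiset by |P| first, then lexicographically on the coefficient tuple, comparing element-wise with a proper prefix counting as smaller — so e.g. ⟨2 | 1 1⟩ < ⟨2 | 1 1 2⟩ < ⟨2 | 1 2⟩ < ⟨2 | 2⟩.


Δ(Σ) — 8 vertices, 20 min non-faces:

  • {1,6}:  v_{1} + v_{6} = 0 — sig = ⟨2 | 0⟩
  • {7,8}:  v_{7} + v_{8} = 0 — sig = ⟨2 | 0⟩
  • {1,2}:  v_{1} + v_{2} = v_{5} — sig = ⟨2 | 1⟩
  • {1,5}:  v_{1} + v_{5} = v_{8} — sig = ⟨2 | 1⟩
  • {1,8}:  v_{1} + v_{8} = v_{3} — sig = ⟨2 | 1⟩
  • {2,3}:  v_{2} + v_{3} = v_{4} — sig = ⟨2 | 1⟩
  • {3,6}:  v_{3} + v_{6} = v_{8} — sig = ⟨2 | 1⟩
  • {3,7}:  v_{3} + v_{7} = v_{1} — sig = ⟨2 | 1⟩
  • {4,7}:  v_{4} + v_{7} = v_{5} — sig = ⟨2 | 1⟩
  • {5,6}:  v_{5} + v_{6} = v_{2} — sig = ⟨2 | 1⟩
  • {5,7}:  v_{5} + v_{7} = v_{6} — sig = ⟨2 | 1⟩
  • {5,8}:  v_{5} + v_{8} = v_{4} — sig = ⟨2 | 1⟩
  • {6,8}:  v_{6} + v_{8} = v_{5} — sig = ⟨2 | 1⟩
  • {1,4}:  v_{1} + v_{4} = 2·v_{8} — sig = ⟨2 | 2⟩
  • {2,7}:  v_{2} + v_{7} = 2·v_{6} — sig = ⟨2 | 2⟩
  • {2,8}:  v_{2} + v_{8} = 2·v_{5} — sig = ⟨2 | 2⟩
  • {3,5}:  v_{3} + v_{5} = 2·v_{8} — sig = ⟨2 | 2⟩
  • {4,6}:  v_{4} + v_{6} = 2·v_{5} — sig = ⟨2 | 2⟩
  • {2,4}:  v_{2} + v_{4} = 3·v_{5} — sig = ⟨2 | 3⟩
  • {3,4}:  v_{3} + v_{4} = 3·v_{8} — sig = ⟨2 | 3⟩

Hence PRS(X_Σ) =
    ⟨2 | 0⟩
    ⟨2 | 0⟩
    ⟨2 | 1⟩
    ⟨2 | 1⟩
    ⟨2 | 1⟩
    ⟨2 | 1⟩
    ⟨2 | 1⟩
    ⟨2 | 1⟩
    ⟨2 | 1⟩
    ⟨2 | 1⟩
    ⟨2 | 1⟩
    ⟨2 | 1⟩
    ⟨2 | 1⟩
    ⟨2 | 2⟩
    ⟨2 | 2⟩
    ⟨2 | 2⟩
    ⟨2 | 2⟩
    ⟨2 | 2⟩
    ⟨2 | 3⟩
    ⟨2 | 3⟩


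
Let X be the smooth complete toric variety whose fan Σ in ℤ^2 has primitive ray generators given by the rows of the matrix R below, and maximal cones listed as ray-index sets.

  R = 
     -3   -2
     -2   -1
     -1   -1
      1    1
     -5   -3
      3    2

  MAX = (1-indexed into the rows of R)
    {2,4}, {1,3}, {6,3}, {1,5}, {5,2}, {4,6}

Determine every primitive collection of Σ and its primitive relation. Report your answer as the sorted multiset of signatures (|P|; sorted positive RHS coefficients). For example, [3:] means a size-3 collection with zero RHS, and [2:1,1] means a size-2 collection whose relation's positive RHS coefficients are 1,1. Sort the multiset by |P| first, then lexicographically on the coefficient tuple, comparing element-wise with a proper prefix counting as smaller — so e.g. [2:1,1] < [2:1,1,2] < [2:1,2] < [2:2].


9 minimal non-faces of Δ(Σ) (on 6 rays):

  P={1,6}:  v_{1} + v_{6} = 0  ⟹  sig = [2:]
  P={3,4}:  v_{3} + v_{4} = 0  ⟹  sig = [2:]
  P={1,2}:  v_{1} + v_{2} = v_{5}  ⟹  sig = [2:1]
  P={1,4}:  v_{1} + v_{4} = v_{2}  ⟹  sig = [2:1]
  P={2,3}:  v_{2} + v_{3} = v_{1}  ⟹  sig = [2:1]
  P={2,6}:  v_{2} + v_{6} = v_{4}  ⟹  sig = [2:1]
  P={5,6}:  v_{5} + v_{6} = v_{2}  ⟹  sig = [2:1]
  P={3,5}:  v_{3} + v_{5} = 2·v_{1}  ⟹  sig = [2:2]
  P={4,5}:  v_{4} + v_{5} = 2·v_{2}  ⟹  sig = [2:2]

Signatures (|P|; sorted positive RHS coefficients), sorted:
{ [2:] ×2,  [2:1] ×5,  [2:2] ×2 }


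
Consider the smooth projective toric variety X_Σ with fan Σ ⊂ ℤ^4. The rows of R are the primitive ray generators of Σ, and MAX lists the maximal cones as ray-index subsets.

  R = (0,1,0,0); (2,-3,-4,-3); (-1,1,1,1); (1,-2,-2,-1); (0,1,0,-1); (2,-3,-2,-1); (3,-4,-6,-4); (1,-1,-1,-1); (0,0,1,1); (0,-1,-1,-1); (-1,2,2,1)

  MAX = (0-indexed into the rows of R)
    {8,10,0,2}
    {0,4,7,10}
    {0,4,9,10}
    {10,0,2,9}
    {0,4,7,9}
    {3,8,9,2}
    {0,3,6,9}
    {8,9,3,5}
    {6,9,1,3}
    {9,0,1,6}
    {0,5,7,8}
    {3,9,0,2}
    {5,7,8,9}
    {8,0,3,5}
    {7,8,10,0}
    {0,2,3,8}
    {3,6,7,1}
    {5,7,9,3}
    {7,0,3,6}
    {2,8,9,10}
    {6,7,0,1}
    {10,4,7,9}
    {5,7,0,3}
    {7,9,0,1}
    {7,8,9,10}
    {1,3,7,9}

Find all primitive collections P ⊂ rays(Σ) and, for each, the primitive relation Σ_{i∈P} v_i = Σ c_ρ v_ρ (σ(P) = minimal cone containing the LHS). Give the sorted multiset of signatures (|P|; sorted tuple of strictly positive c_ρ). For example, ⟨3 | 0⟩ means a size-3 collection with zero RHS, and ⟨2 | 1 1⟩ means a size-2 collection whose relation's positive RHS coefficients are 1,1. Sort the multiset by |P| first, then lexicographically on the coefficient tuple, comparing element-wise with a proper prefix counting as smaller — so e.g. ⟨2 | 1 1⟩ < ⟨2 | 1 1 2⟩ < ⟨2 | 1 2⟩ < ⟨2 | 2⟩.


25 collections generate NE(X_Σ); each relation:

  P = {2,7}:  v_{2} + v_{7} = 0  ⟹  sig = ⟨2 | 0⟩
  P = {3,10}:  v_{3} + v_{10} = 0  ⟹  sig = ⟨2 | 0⟩
  P = {1,8}:  v_{1} + v_{8} = v_{3} + v_{7}  ⟹  sig = ⟨2 | 1 1⟩
  P = {2,5}:  v_{2} + v_{5} = v_{3} + v_{8}  ⟹  sig = ⟨2 | 1 1⟩
  P = {4,8}:  v_{4} + v_{8} = v_{7} + v_{10}  ⟹  sig = ⟨2 | 1 1⟩
  P = {5,10}:  v_{5} + v_{10} = v_{7} + v_{8}  ⟹  sig = ⟨2 | 1 1⟩
  P = {6,10}:  v_{6} + v_{10} = v_{0} + v_{1}  ⟹  sig = ⟨2 | 1 1⟩
  P = {1,2}:  v_{1} + v_{2} = v_{0} + v_{3} + v_{9}  ⟹  sig = ⟨2 | 1 1 1⟩
  P = {1,10}:  v_{1} + v_{10} = v_{0} + v_{7} + v_{9}  ⟹  sig = ⟨2 | 1 1 1⟩
  P = {2,4}:  v_{2} + v_{4} = v_{0} + v_{9} + v_{10}  ⟹  sig = ⟨2 | 1 1 1⟩
  P = {3,4}:  v_{3} + v_{4} = v_{0} + v_{7} + v_{9}  ⟹  sig = ⟨2 | 1 1 1⟩
  P = {4,6}:  v_{4} + v_{6} = 2·v_{0} + v_{1} + v_{7} + v_{9}  ⟹  sig = ⟨2 | 1 1 1 2⟩
  P = {6,8}:  v_{6} + v_{8} = v_{0} + 2·v_{3} + v_{7}  ⟹  sig = ⟨2 | 1 1 2⟩
  P = {2,6}:  v_{2} + v_{6} = 2·v_{0} + 2·v_{3} + v_{9}  ⟹  sig = ⟨2 | 1 2 2⟩
  P = {5,6}:  v_{5} + v_{6} = v_{0} + 3·v_{3} + 2·v_{7}  ⟹  sig = ⟨2 | 1 2 3⟩
  P = {4,5}:  v_{4} + v_{5} = 2·v_{7}  ⟹  sig = ⟨2 | 2⟩
  P = {1,5}:  v_{1} + v_{5} = 2·v_{3} + 2·v_{7}  ⟹  sig = ⟨2 | 2 2⟩
  P = {1,4}:  v_{1} + v_{4} = 2·v_{0} + 2·v_{7} + 2·v_{9}  ⟹  sig = ⟨2 | 2 2 2⟩
  P = {0,8,9}:  v_{0} + v_{8} + v_{9} = 0  ⟹  sig = ⟨3 | 0⟩
  P = {0,1,3}:  v_{0} + v_{1} + v_{3} = v_{6}  ⟹  sig = ⟨3 | 1⟩
  P = {3,7,8}:  v_{3} + v_{7} + v_{8} = v_{5}  ⟹  sig = ⟨3 | 1⟩
  P = {0,5,9}:  v_{0} + v_{5} + v_{9} = v_{3} + v_{7}  ⟹  sig = ⟨3 | 1 1⟩
  P = {6,7,9}:  v_{6} + v_{7} + v_{9} = 2·v_{1}  ⟹  sig = ⟨3 | 2⟩
  P = {0,3,7,9}:  v_{0} + v_{3} + v_{7} + v_{9} = v_{1}  ⟹  sig = ⟨4 | 1⟩
  P = {0,7,9,10}:  v_{0} + v_{7} + v_{9} + v_{10} = v_{4}  ⟹  sig = ⟨4 | 1⟩

so the primitive-relation signature multiset is
    |P|=2: 18 collections, coeffs (), (), (1,1), (1,1), (1,1), (1,1), (1,1), (1,1,1), (1,1,1), (1,1,1), (1,1,1), (1,1,1,2), (1,1,2), (1,2,2), (1,2,3), (2), (2,2), (2,2,2)
    |P|=3: 5 collections, coeffs (), (1), (1), (1,1), (2)
    |P|=4: 2 collections, coeffs (1), (1)


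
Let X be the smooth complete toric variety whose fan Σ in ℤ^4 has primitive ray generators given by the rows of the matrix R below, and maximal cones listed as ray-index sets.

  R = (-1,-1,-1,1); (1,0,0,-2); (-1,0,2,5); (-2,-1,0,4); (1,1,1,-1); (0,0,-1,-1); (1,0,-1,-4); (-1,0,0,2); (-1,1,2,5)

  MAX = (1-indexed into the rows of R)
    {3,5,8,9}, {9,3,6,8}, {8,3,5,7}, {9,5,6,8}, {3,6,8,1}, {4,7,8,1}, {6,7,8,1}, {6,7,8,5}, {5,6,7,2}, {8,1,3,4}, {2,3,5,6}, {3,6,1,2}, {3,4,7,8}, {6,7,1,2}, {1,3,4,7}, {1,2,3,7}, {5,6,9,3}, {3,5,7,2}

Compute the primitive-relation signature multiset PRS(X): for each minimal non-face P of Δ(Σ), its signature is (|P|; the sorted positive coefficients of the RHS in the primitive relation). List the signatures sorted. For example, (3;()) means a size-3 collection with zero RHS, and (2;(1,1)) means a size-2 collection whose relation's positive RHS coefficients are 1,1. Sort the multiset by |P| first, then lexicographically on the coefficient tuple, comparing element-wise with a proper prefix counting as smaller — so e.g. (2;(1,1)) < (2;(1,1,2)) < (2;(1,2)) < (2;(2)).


12 minimal non-faces of Δ(Σ) (on 9 rays):

  • {1,5}:  v_{1} + v_{5} = 0  so sig = (2;())
  • {2,8}:  v_{2} + v_{8} = 0  so sig = (2;())
  • {4,6}:  v_{4} + v_{6} = v_{1} + v_{8}  so sig = (2;(1,1))
  • {7,9}:  v_{7} + v_{9} = v_{5} + v_{8}  so sig = (2;(1,1))
  • {1,9}:  v_{1} + v_{9} = v_{3} + v_{6} + v_{8}  so sig = (2;(1,1,1))
  • {2,4}:  v_{2} + v_{4} = v_{1} + v_{3} + v_{7}  so sig = (2;(1,1,1))
  • {2,9}:  v_{2} + v_{9} = v_{3} + v_{5} + v_{6}  so sig = (2;(1,1,1))
  • {4,5}:  v_{4} + v_{5} = v_{3} + v_{7} + v_{8}  so sig = (2;(1,1,1))
  • {4,9}:  v_{4} + v_{9} = v_{3} + 2·v_{8}  so sig = (2;(1,2))
  • {3,6,7}:  v_{3} + v_{6} + v_{7} = 0  so sig = (3;())
  • {1,3,7,8}:  v_{1} + v_{3} + v_{7} + v_{8} = v_{4}  so sig = (4;(1))
  • {3,5,6,8}:  v_{3} + v_{5} + v_{6} + v_{8} = v_{9}  so sig = (4;(1))

Sorted signature multiset PRS(X):
[(2;()), (2;()), (2;(1,1)), (2;(1,1)), (2;(1,1,1)), (2;(1,1,1)), (2;(1,1,1)), (2;(1,1,1)), (2;(1,2)), (3;()), (4;(1)), (4;(1))]


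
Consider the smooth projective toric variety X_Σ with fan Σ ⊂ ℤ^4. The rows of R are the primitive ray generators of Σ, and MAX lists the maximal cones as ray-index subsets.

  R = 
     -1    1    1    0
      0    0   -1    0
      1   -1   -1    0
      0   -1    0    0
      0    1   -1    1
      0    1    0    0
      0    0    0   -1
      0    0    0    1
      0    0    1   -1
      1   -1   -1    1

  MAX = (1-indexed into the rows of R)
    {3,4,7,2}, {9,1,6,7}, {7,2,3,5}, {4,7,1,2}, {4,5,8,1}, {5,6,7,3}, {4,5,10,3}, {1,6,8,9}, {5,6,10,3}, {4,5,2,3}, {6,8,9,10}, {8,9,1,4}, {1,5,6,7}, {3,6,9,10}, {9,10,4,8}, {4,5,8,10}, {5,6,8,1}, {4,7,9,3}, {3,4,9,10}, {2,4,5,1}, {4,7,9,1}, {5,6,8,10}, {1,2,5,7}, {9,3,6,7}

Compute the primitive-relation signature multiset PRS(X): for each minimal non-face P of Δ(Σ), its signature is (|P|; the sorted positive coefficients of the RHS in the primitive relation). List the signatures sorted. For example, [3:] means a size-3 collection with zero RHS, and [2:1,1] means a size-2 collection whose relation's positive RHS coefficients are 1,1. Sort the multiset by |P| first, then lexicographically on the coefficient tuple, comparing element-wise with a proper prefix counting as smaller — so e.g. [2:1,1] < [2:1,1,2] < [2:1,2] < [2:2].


12 minimal non-faces of Δ(Σ) (on 10 rays):

  P = {1,3}:  v_{1} + v_{3} = 0  →  sig = [2:]
  P = {4,6}:  v_{4} + v_{6} = 0  →  sig = [2:]
  P = {7,8}:  v_{7} + v_{8} = 0  →  sig = [2:]
  P = {1,10}:  v_{1} + v_{10} = v_{8}  →  sig = [2:1]
  P = {2,9}:  v_{2} + v_{9} = v_{7}  →  sig = [2:1]
  P = {3,8}:  v_{3} + v_{8} = v_{10}  →  sig = [2:1]
  P = {5,9}:  v_{5} + v_{9} = v_{6}  →  sig = [2:1]
  P = {7,10}:  v_{7} + v_{10} = v_{3}  →  sig = [2:1]
  P = {2,6}:  v_{2} + v_{6} = v_{5} + v_{7}  →  sig = [2:1,1]
  P = {2,8}:  v_{2} + v_{8} = v_{4} + v_{5}  →  sig = [2:1,1]
  P = {2,10}:  v_{2} + v_{10} = v_{3} + v_{4} + v_{5}  →  sig = [2:1,1,1]
  P = {4,5,7}:  v_{4} + v_{5} + v_{7} = v_{2}  →  sig = [3:1]

Hence PRS(X_Σ) =
    |P|=2: 11 collections, coeffs (), (), (), (1), (1), (1), (1), (1), (1,1), (1,1), (1,1,1)
    |P|=3: 1 collection, coeffs (1)


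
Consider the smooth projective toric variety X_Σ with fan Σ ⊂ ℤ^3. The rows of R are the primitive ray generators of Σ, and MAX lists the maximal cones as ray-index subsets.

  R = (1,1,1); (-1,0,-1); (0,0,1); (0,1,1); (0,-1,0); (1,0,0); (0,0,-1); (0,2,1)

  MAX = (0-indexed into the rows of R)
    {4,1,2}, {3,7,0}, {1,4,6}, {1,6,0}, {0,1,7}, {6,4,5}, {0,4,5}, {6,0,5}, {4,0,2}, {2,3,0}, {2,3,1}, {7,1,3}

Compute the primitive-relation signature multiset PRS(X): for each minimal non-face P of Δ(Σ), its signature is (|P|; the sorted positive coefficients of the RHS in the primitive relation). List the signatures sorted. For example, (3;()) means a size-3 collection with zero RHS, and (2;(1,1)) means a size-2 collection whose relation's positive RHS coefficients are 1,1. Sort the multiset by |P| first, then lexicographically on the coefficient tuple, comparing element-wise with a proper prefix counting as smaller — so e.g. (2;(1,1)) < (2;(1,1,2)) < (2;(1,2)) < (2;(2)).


14 collections generate NE(X_Σ); each relation:

  • {2,6}:  v_{2} + v_{6} = 0  →  sig = (2;())
  • {1,5}:  v_{1} + v_{5} = v_{6}  →  sig = (2;(1))
  • {3,4}:  v_{3} + v_{4} = v_{2}  →  sig = (2;(1))
  • {3,5}:  v_{3} + v_{5} = v_{0}  →  sig = (2;(1))
  • {4,7}:  v_{4} + v_{7} = v_{3}  →  sig = (2;(1))
  • {2,5}:  v_{2} + v_{5} = v_{0} + v_{4}  →  sig = (2;(1,1))
  • {3,6}:  v_{3} + v_{6} = v_{0} + v_{1}  →  sig = (2;(1,1))
  • {5,7}:  v_{5} + v_{7} = 2·v_{0} + v_{1}  →  sig = (2;(1,2))
  • {2,7}:  v_{2} + v_{7} = 2·v_{3}  →  sig = (2;(2))
  • {6,7}:  v_{6} + v_{7} = 2·v_{0} + 2·v_{1}  →  sig = (2;(2,2))
  • {0,1,4}:  v_{0} + v_{1} + v_{4} = 0  →  sig = (3;())
  • {0,1,2}:  v_{0} + v_{1} + v_{2} = v_{3}  →  sig = (3;(1))
  • {0,1,3}:  v_{0} + v_{1} + v_{3} = v_{7}  →  sig = (3;(1))
  • {0,4,6}:  v_{0} + v_{4} + v_{6} = v_{5}  →  sig = (3;(1))

Signatures (|P|; sorted positive RHS coefficients), sorted:
    (2;())
    (2;(1))
    (2;(1))
    (2;(1))
    (2;(1))
    (2;(1,1))
    (2;(1,1))
    (2;(1,2))
    (2;(2))
    (2;(2,2))
    (3;())
    (3;(1))
    (3;(1))
    (3;(1))


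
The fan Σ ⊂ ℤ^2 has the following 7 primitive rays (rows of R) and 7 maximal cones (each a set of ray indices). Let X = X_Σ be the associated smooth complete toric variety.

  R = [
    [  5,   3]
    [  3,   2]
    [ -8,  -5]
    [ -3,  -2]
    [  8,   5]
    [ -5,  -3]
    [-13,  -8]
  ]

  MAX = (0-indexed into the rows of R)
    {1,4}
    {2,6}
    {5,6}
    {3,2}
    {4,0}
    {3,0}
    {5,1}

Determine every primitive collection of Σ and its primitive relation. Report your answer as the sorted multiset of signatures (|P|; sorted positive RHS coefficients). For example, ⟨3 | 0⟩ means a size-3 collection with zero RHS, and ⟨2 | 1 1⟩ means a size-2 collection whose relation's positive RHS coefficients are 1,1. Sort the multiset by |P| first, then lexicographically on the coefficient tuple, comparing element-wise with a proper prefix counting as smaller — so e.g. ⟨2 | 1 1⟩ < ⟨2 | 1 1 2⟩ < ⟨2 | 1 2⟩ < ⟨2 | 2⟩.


14 collections generate NE(X_Σ); each relation:

  {0,5}:  v_{0} + v_{5} = 0  ⇒ sig = ⟨2 | 0⟩
  {1,3}:  v_{1} + v_{3} = 0  ⇒ sig = ⟨2 | 0⟩
  {2,4}:  v_{2} + v_{4} = 0  ⇒ sig = ⟨2 | 0⟩
  {0,1}:  v_{0} + v_{1} = v_{4}  ⇒ sig = ⟨2 | 1⟩
  {0,2}:  v_{0} + v_{2} = v_{3}  ⇒ sig = ⟨2 | 1⟩
  {0,6}:  v_{0} + v_{6} = v_{2}  ⇒ sig = ⟨2 | 1⟩
  {1,2}:  v_{1} + v_{2} = v_{5}  ⇒ sig = ⟨2 | 1⟩
  {2,5}:  v_{2} + v_{5} = v_{6}  ⇒ sig = ⟨2 | 1⟩
  {3,4}:  v_{3} + v_{4} = v_{0}  ⇒ sig = ⟨2 | 1⟩
  {3,5}:  v_{3} + v_{5} = v_{2}  ⇒ sig = ⟨2 | 1⟩
  {4,5}:  v_{4} + v_{5} = v_{1}  ⇒ sig = ⟨2 | 1⟩
  {4,6}:  v_{4} + v_{6} = v_{5}  ⇒ sig = ⟨2 | 1⟩
  {1,6}:  v_{1} + v_{6} = 2·v_{5}  ⇒ sig = ⟨2 | 2⟩
  {3,6}:  v_{3} + v_{6} = 2·v_{2}  ⇒ sig = ⟨2 | 2⟩

Signatures (|P|; sorted positive RHS coefficients), sorted:
{ ⟨2 | 0⟩ ×3,  ⟨2 | 1⟩ ×9,  ⟨2 | 2⟩ ×2 }
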